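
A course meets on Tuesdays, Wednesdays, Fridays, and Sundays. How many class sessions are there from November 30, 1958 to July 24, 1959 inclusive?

November 30, 1958 is a Sunday.
That's 237 days from start to end, counting both.
237 = 7 × 33 + 6, so there are 33 full weeks plus 6 extra days.
Each full week contributes 4 days from the set (Tue, Wed, Fri, Sun): 33 × 4 = 132.
The 6 extra days are Sun, Mon, Tue, Wed, Thu, Fri — 4 of them qualify.
Total: 132 + 4 = 136.

136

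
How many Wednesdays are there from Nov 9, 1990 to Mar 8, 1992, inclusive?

Nov 9, 1990 is a Friday.
The range spans 486 days (inclusive of both endpoints).
486 = 7 × 69 + 3, so there are 69 full weeks plus 3 extra days.
Each full week contributes one Wednesday: 69 so far.
The 3 extra days are Friday, Saturday, Sunday — none qualify.
Total: 69 + 0 = 69.

69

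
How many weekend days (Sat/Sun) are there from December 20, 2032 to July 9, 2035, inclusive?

December 20, 2032 is a Monday.
From December 20, 2032 to July 9, 2035 is 932 days inclusive.
932 = 7 × 133 + 1, so there are 133 full weeks plus 1 extra day.
Each full week contributes 2 weekend days (Sat, Sun): 133 × 2 = 266.
The 1 extra day is Monday — none qualify.
Total: 266 + 0 = 266.

266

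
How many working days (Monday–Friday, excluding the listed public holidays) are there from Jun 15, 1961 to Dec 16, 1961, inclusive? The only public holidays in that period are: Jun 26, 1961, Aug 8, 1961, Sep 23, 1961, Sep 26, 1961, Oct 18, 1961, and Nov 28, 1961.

127 working days

Jun 15, 1961 is a Thursday.
From Jun 15, 1961 to Dec 16, 1961 is 185 days inclusive.
185 = 7 × 26 + 3, so there are 26 full weeks plus 3 extra days.
Each full week contributes 5 weekdays (Mon–Fri): 26 × 5 = 130.
The 3 extra days are Thursday, Friday, Saturday — 2 of them qualify.
Total: 130 + 2 = 132.
Holidays: Jun 26, 1961 (Mon); Aug 8, 1961 (Tue); Sep 23, 1961 (Sat); Sep 26, 1961 (Tue); Oct 18, 1961 (Wed); Nov 28, 1961 (Tue).
5 of the 6 holidays fall on weekdays; the rest are weekends and were already excluded.
Business days: 132 − 5 = 127.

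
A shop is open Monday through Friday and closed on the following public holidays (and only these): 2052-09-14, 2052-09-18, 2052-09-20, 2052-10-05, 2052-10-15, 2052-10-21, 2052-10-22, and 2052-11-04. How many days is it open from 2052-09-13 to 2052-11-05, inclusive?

2052-09-13 is a Friday.
From 2052-09-13 to 2052-11-05 is 54 days inclusive.
54 = 7 × 7 + 5, so there are 7 full weeks plus 5 extra days.
Each full week contributes 5 weekdays (Mon–Fri): 7 × 5 = 35.
The 5 extra days are Friday, Saturday, Sunday, Monday, Tuesday — 3 of them qualify.
Total: 35 + 3 = 38.
Holidays: 2052-09-14 (Sat); 2052-09-18 (Wed); 2052-09-20 (Fri); 2052-10-05 (Sat); 2052-10-15 (Tue); 2052-10-21 (Mon); 2052-10-22 (Tue); 2052-11-04 (Mon).
6 of the 8 holidays fall on weekdays; the rest are weekends and were already excluded.
Business days: 38 − 6 = 32.

32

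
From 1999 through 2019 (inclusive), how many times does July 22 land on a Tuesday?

Day of week of July 22 in each year:
1999: Thu, 2000: Sat, 2001: Sun, 2002: Mon, 2003: Tue ✓, 2004: Thu, 2005: Fri, 2006: Sat, 2007: Sun, 2008: Tue ✓, 2009: Wed, 2010: Thu, 2011: Fri, 2012: Sun, 2013: Mon, 2014: Tue ✓, 2015: Wed, 2016: Fri, 2017: Sat, 2018: Sun, 2019: Mon
Tuesdays: 2003, 2008, 2014.

3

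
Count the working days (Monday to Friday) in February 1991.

1 February 1991 is a Friday.
The range spans 28 days (inclusive of both endpoints).
28 = 7 × 4, so the span is exactly 4 full weeks.
Each full week contributes 5 weekdays (Mon–Fri): 4 × 5 = 20.
Total: 20.

20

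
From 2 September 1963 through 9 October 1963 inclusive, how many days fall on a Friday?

5

2 September 1963 is a Monday.
From 2 September 1963 to 9 October 1963 is 38 days inclusive.
38 = 7 × 5 + 3, so there are 5 full weeks plus 3 extra days.
Each full week contributes one Friday: 5 so far.
The 3 extra days are Monday, Tuesday, Wednesday — none qualify.
Total: 5 + 0 = 5.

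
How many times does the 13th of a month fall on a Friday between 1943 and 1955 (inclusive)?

Friday-the-13ths by year:
1943: Aug
1944: Oct
1945: Apr, Jul
1946: Sep, Dec
1947: Jun
1948: Feb, Aug
1949: May
1950: Jan, Oct
1951: Apr, Jul
1952: Jun
1953: Feb, Mar, Nov
1954: Aug
1955: May

20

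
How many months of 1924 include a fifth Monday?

4

A month has five Mondays exactly when Monday falls within its first (length − 28) days.
Jan: 31 days, starts Tue → 5 of Tue, Wed, Thu
Feb: 29 days, starts Fri → 5 of Fri
Mar: 31 days, starts Sat → 5 of Sat, Sun, Mon ✓
Apr: 30 days, starts Tue → 5 of Tue, Wed
May: 31 days, starts Thu → 5 of Thu, Fri, Sat
Jun: 30 days, starts Sun → 5 of Sun, Mon ✓
Jul: 31 days, starts Tue → 5 of Tue, Wed, Thu
Aug: 31 days, starts Fri → 5 of Fri, Sat, Sun
Sep: 30 days, starts Mon → 5 of Mon, Tue ✓
Oct: 31 days, starts Wed → 5 of Wed, Thu, Fri
Nov: 30 days, starts Sat → 5 of Sat, Sun
Dec: 31 days, starts Mon → 5 of Mon, Tue, Wed ✓
Months with five Mondays: Mar, Jun, Sep, Dec.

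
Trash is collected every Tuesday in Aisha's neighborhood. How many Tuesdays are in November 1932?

5

November 1, 1932 is a Tuesday.
The range spans 30 days (inclusive of both endpoints).
30 = 7 × 4 + 2, so there are 4 full weeks plus 2 extra days.
Each full week contributes one Tuesday: 4 so far.
The 2 extra days are Tuesday, Wednesday — 1 of them qualifies.
Total: 4 + 1 = 5.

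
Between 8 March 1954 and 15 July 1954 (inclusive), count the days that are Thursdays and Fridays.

37

8 March 1954 is a Monday.
From 8 March 1954 to 15 July 1954 is 130 days inclusive.
130 = 7 × 18 + 4, so there are 18 full weeks plus 4 extra days.
Each full week contributes 2 days from the set (Thu, Fri): 18 × 2 = 36.
The 4 extra days are Monday, Tuesday, Wednesday, Thursday — 1 of them qualifies.
Total: 36 + 1 = 37.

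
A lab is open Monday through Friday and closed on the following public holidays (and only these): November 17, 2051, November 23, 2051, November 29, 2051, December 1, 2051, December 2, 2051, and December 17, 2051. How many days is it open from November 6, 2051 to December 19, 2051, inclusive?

28 working days

November 6, 2051 is a Monday.
From November 6, 2051 to December 19, 2051 is 44 days inclusive.
44 = 7 × 6 + 2, so there are 6 full weeks plus 2 extra days.
Each full week contributes 5 weekdays (Mon–Fri): 6 × 5 = 30.
The 2 extra days are Monday, Tuesday — 2 of them qualify.
Total: 30 + 2 = 32.
Holidays: November 17, 2051 (Fri); November 23, 2051 (Thu); November 29, 2051 (Wed); December 1, 2051 (Fri); December 2, 2051 (Sat); December 17, 2051 (Sun).
4 of the 6 holidays fall on weekdays; the rest are weekends and were already excluded.
Business days: 32 − 4 = 28.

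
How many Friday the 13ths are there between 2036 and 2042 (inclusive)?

12

Friday-the-13ths by year:
2036: Jun
2037: Feb, Mar, Nov
2038: Aug
2039: May
2040: Jan, Apr, Jul
2041: Sep, Dec
2042: Jun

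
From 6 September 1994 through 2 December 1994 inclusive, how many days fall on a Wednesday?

6 September 1994 is a Tuesday.
From 6 September 1994 to 2 December 1994 is 88 days inclusive.
88 = 7 × 12 + 4, so there are 12 full weeks plus 4 extra days.
Each full week contributes one Wednesday: 12 so far.
The 4 extra days are Tuesday, Wednesday, Thursday, Friday — 1 of them qualifies.
Total: 12 + 1 = 13.

13 Wednesdays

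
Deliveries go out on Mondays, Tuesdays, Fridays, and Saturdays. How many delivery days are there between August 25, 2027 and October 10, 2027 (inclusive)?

26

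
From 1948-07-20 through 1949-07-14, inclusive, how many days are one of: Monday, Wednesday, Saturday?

154

1948-07-20 is a Tuesday.
The range spans 360 days (inclusive of both endpoints).
360 = 7 × 51 + 3, so there are 51 full weeks plus 3 extra days.
Each full week contributes 3 days from the set (Mon, Wed, Sat): 51 × 3 = 153.
The 3 extra days are Tue, Wed, Thu — 1 of them qualifies.
Total: 153 + 1 = 154.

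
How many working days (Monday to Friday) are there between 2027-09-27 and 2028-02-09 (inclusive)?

2027-09-27 is a Monday.
The range spans 136 days (inclusive of both endpoints).
136 = 7 × 19 + 3, so there are 19 full weeks plus 3 extra days.
Each full week contributes 5 weekdays (Mon–Fri): 19 × 5 = 95.
The 3 extra days are Mon, Tue, Wed — 3 of them qualify.
Total: 95 + 3 = 98.

98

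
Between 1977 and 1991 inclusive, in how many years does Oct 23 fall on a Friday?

Day of week of October 23 in each year:
1977: Sun, 1978: Mon, 1979: Tue, 1980: Thu, 1981: Fri ✓, 1982: Sat, 1983: Sun, 1984: Tue, 1985: Wed, 1986: Thu, 1987: Fri ✓, 1988: Sun, 1989: Mon, 1990: Tue, 1991: Wed
Fridays: 1981, 1987.

2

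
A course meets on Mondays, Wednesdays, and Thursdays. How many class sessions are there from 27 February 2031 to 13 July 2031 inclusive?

58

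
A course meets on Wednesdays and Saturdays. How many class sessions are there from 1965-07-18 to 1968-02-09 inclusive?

1965-07-18 is a Sunday.
The range spans 937 days (inclusive of both endpoints).
937 = 7 × 133 + 6, so there are 133 full weeks plus 6 extra days.
Each full week contributes 2 days from the set (Wed, Sat): 133 × 2 = 266.
The 6 extra days are Sun, Mon, Tue, Wed, Thu, Fri — 1 of them qualifies.
Total: 266 + 1 = 267.

267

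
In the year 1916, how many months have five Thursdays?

A month has five Thursdays exactly when Thursday falls within its first (length − 28) days.
Jan: 31 days, starts Sat → 5 of Sat, Sun, Mon
Feb: 29 days, starts Tue → 5 of Tue
Mar: 31 days, starts Wed → 5 of Wed, Thu, Fri ✓
Apr: 30 days, starts Sat → 5 of Sat, Sun
May: 31 days, starts Mon → 5 of Mon, Tue, Wed
Jun: 30 days, starts Thu → 5 of Thu, Fri ✓
Jul: 31 days, starts Sat → 5 of Sat, Sun, Mon
Aug: 31 days, starts Tue → 5 of Tue, Wed, Thu ✓
Sep: 30 days, starts Fri → 5 of Fri, Sat
Oct: 31 days, starts Sun → 5 of Sun, Mon, Tue
Nov: 30 days, starts Wed → 5 of Wed, Thu ✓
Dec: 31 days, starts Fri → 5 of Fri, Sat, Sun
Months with five Thursdays: Mar, Jun, Aug, Nov.

4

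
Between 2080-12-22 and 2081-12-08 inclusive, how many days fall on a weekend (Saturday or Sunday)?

2080-12-22 is a Sunday.
That's 352 days from start to end, counting both.
352 = 7 × 50 + 2, so there are 50 full weeks plus 2 extra days.
Each full week contributes 2 weekend days (Sat, Sun): 50 × 2 = 100.
The 2 extra days are Sunday, Monday — 1 of them qualifies.
Total: 100 + 1 = 101.

101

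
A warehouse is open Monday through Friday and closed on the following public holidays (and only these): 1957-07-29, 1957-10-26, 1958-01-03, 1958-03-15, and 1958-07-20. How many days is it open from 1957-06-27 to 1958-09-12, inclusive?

315 working days

1957-06-27 is a Thursday.
The range spans 443 days (inclusive of both endpoints).
443 = 7 × 63 + 2, so there are 63 full weeks plus 2 extra days.
Each full week contributes 5 weekdays (Mon–Fri): 63 × 5 = 315.
The 2 extra days are Thu, Fri — 2 of them qualify.
Total: 315 + 2 = 317.
Holidays: 1957-07-29 (Mon); 1957-10-26 (Sat); 1958-01-03 (Fri); 1958-03-15 (Sat); 1958-07-20 (Sun).
2 of the 5 holidays fall on weekdays; the rest are weekends and were already excluded.
Business days: 317 − 2 = 315.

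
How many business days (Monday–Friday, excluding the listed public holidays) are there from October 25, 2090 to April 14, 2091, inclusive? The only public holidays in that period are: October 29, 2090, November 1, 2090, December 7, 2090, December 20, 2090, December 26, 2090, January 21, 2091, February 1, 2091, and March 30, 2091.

117

October 25, 2090 is a Wednesday.
That's 172 days from start to end, counting both.
172 = 7 × 24 + 4, so there are 24 full weeks plus 4 extra days.
Each full week contributes 5 weekdays (Mon–Fri): 24 × 5 = 120.
The 4 extra days are Wed, Thu, Fri, Sat — 3 of them qualify.
Total: 120 + 3 = 123.
Holidays: October 29, 2090 (Sun); November 1, 2090 (Wed); December 7, 2090 (Thu); December 20, 2090 (Wed); December 26, 2090 (Tue); January 21, 2091 (Sun); February 1, 2091 (Thu); March 30, 2091 (Fri).
6 of the 8 holidays fall on weekdays; the rest are weekends and were already excluded.
Business days: 123 − 6 = 117.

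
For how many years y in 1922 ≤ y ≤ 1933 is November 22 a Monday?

1

Day of week of November 22 in each year:
1922: Wed, 1923: Thu, 1924: Sat, 1925: Sun, 1926: Mon ✓, 1927: Tue, 1928: Thu, 1929: Fri, 1930: Sat, 1931: Sun, 1932: Tue, 1933: Wed
Mondays: 1926.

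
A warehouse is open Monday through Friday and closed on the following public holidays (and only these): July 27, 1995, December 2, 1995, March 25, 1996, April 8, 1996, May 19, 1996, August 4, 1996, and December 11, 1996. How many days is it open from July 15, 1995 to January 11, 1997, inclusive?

386

July 15, 1995 is a Saturday.
From July 15, 1995 to January 11, 1997 is 547 days inclusive.
547 = 7 × 78 + 1, so there are 78 full weeks plus 1 extra day.
Each full week contributes 5 weekdays (Mon–Fri): 78 × 5 = 390.
The 1 extra day is Saturday — none qualify.
Total: 390 + 0 = 390.
Holidays: July 27, 1995 (Thu); December 2, 1995 (Sat); March 25, 1996 (Mon); April 8, 1996 (Mon); May 19, 1996 (Sun); August 4, 1996 (Sun); December 11, 1996 (Wed).
4 of the 7 holidays fall on weekdays; the rest are weekends and were already excluded.
Business days: 390 − 4 = 386.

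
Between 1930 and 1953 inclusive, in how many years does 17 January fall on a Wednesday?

4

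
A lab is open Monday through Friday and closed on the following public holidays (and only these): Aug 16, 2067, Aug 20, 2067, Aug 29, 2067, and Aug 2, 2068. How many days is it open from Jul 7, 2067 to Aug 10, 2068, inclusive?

284 working days

Jul 7, 2067 is a Thursday.
From Jul 7, 2067 to Aug 10, 2068 is 401 days inclusive.
401 = 7 × 57 + 2, so there are 57 full weeks plus 2 extra days.
Each full week contributes 5 weekdays (Mon–Fri): 57 × 5 = 285.
The 2 extra days are Thu, Fri — 2 of them qualify.
Total: 285 + 2 = 287.
Holidays: Aug 16, 2067 (Tue); Aug 20, 2067 (Sat); Aug 29, 2067 (Mon); Aug 2, 2068 (Thu).
3 of the 4 holidays fall on weekdays; the rest are weekends and were already excluded.
Business days: 287 − 3 = 284.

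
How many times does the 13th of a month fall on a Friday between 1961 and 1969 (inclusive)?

15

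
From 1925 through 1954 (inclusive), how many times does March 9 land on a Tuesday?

Day of week of March 9 in each year:
1925: Mon, 1926: Tue ✓, 1927: Wed, 1928: Fri, 1929: Sat, 1930: Sun, 1931: Mon, 1932: Wed, 1933: Thu, 1934: Fri, 1935: Sat, 1936: Mon, 1937: Tue ✓, 1938: Wed, 1939: Thu, 1940: Sat, 1941: Sun, 1942: Mon, 1943: Tue ✓, 1944: Thu, 1945: Fri, 1946: Sat, 1947: Sun, 1948: Tue ✓, 1949: Wed, 1950: Thu, 1951: Fri, 1952: Sun, 1953: Mon, 1954: Tue ✓
Tuesdays: 1926, 1937, 1943, 1948, 1954.

5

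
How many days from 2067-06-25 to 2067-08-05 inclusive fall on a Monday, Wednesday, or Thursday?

2067-06-25 is a Saturday.
The range spans 42 days (inclusive of both endpoints).
42 = 7 × 6, so the span is exactly 6 full weeks.
Each full week contributes 3 days from the set (Mon, Wed, Thu): 6 × 3 = 18.
Total: 18.

18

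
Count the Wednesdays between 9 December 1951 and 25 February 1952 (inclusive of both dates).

11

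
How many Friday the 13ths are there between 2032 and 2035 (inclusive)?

Friday-the-13ths by year:
2032: Feb, Aug
2033: May
2034: Jan, Oct
2035: Apr, Jul

7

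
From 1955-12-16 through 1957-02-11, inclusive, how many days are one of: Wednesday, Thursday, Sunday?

181

1955-12-16 is a Friday.
The range spans 424 days (inclusive of both endpoints).
424 = 7 × 60 + 4, so there are 60 full weeks plus 4 extra days.
Each full week contributes 3 days from the set (Wed, Thu, Sun): 60 × 3 = 180.
The 4 extra days are Fri, Sat, Sun, Mon — 1 of them qualifies.
Total: 180 + 1 = 181.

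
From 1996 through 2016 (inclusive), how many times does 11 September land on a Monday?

2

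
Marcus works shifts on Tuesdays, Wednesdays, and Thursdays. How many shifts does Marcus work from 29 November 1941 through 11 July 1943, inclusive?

252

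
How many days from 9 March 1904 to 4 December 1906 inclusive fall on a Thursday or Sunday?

286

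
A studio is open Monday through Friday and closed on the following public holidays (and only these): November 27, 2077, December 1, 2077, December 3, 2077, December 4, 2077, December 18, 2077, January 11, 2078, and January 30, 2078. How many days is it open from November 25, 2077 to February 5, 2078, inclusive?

49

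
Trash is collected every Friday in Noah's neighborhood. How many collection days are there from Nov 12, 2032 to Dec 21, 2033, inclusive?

58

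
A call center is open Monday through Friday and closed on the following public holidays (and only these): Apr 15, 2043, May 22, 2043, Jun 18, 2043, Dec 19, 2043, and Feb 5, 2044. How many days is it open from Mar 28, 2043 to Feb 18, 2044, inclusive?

230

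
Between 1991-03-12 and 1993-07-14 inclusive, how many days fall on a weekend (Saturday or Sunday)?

1991-03-12 is a Tuesday.
The range spans 856 days (inclusive of both endpoints).
856 = 7 × 122 + 2, so there are 122 full weeks plus 2 extra days.
Each full week contributes 2 weekend days (Sat, Sun): 122 × 2 = 244.
The 2 extra days are Tue, Wed — none qualify.
Total: 244 + 0 = 244.

244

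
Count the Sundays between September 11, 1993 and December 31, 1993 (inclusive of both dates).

September 11, 1993 is a Saturday.
That's 112 days from start to end, counting both.
112 = 7 × 16, so the span is exactly 16 full weeks.
Each full week contributes one Sunday: 16 so far.

16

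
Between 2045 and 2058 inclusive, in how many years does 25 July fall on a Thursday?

Day of week of July 25 in each year:
2045: Tue, 2046: Wed, 2047: Thu ✓, 2048: Sat, 2049: Sun, 2050: Mon, 2051: Tue, 2052: Thu ✓, 2053: Fri, 2054: Sat, 2055: Sun, 2056: Tue, 2057: Wed, 2058: Thu ✓
Thursdays: 2047, 2052, 2058.

3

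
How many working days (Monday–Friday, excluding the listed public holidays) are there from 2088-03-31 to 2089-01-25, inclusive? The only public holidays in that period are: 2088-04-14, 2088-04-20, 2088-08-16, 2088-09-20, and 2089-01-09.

2088-03-31 is a Wednesday.
From 2088-03-31 to 2089-01-25 is 301 days inclusive.
301 = 7 × 43, so the span is exactly 43 full weeks.
Each full week contributes 5 weekdays (Mon–Fri): 43 × 5 = 215.
Holidays: 2088-04-14 (Wed); 2088-04-20 (Tue); 2088-08-16 (Mon); 2088-09-20 (Mon); 2089-01-09 (Sun).
4 of the 5 holidays fall on weekdays; the rest are weekends and were already excluded.
Business days: 215 − 4 = 211.

211 working days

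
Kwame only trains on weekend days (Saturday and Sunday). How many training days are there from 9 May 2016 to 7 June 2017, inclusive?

9 May 2016 is a Monday.
The range spans 395 days (inclusive of both endpoints).
395 = 7 × 56 + 3, so there are 56 full weeks plus 3 extra days.
Each full week contributes 2 weekend days (Sat, Sun): 56 × 2 = 112.
The 3 extra days are Mon, Tue, Wed — none qualify.
Total: 112 + 0 = 112.

112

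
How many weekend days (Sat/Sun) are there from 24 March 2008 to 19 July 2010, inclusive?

24 March 2008 is a Monday.
From 24 March 2008 to 19 July 2010 is 848 days inclusive.
848 = 7 × 121 + 1, so there are 121 full weeks plus 1 extra day.
Each full week contributes 2 weekend days (Sat, Sun): 121 × 2 = 242.
The 1 extra day is Mon — none qualify.
Total: 242 + 0 = 242.

242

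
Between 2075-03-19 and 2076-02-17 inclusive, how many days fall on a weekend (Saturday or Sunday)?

96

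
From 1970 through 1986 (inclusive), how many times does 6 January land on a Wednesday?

2

Day of week of January 6 in each year:
1970: Tue, 1971: Wed ✓, 1972: Thu, 1973: Sat, 1974: Sun, 1975: Mon, 1976: Tue, 1977: Thu, 1978: Fri, 1979: Sat, 1980: Sun, 1981: Tue, 1982: Wed ✓, 1983: Thu, 1984: Fri, 1985: Sun, 1986: Mon
Wednesdays: 1971, 1982.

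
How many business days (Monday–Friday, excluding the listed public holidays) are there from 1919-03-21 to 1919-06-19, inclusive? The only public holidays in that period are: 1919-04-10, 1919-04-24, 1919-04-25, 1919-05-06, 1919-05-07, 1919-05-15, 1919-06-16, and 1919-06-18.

57

1919-03-21 is a Friday.
From 1919-03-21 to 1919-06-19 is 91 days inclusive.
91 = 7 × 13, so the span is exactly 13 full weeks.
Each full week contributes 5 weekdays (Mon–Fri): 13 × 5 = 65.
Total: 65.
Holidays: 1919-04-10 (Thu); 1919-04-24 (Thu); 1919-04-25 (Fri); 1919-05-06 (Tue); 1919-05-07 (Wed); 1919-05-15 (Thu); 1919-06-16 (Mon); 1919-06-18 (Wed).
All 8 holidays fall on weekdays, so subtract 8.
Business days: 65 − 8 = 57.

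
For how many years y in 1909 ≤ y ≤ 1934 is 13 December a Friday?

Day of week of December 13 in each year:
1909: Mon, 1910: Tue, 1911: Wed, 1912: Fri ✓, 1913: Sat, 1914: Sun, 1915: Mon, 1916: Wed, 1917: Thu, 1918: Fri ✓, 1919: Sat, 1920: Mon, 1921: Tue, 1922: Wed, 1923: Thu, 1924: Sat, 1925: Sun, 1926: Mon, 1927: Tue, 1928: Thu, 1929: Fri ✓, 1930: Sat, 1931: Sun, 1932: Tue, 1933: Wed, 1934: Thu
Fridays: 1912, 1918, 1929.

3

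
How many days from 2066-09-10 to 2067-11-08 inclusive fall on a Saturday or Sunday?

122

2066-09-10 is a Friday.
That's 425 days from start to end, counting both.
425 = 7 × 60 + 5, so there are 60 full weeks plus 5 extra days.
Each full week contributes 2 days from the set (Sat, Sun): 60 × 2 = 120.
The 5 extra days are Fri, Sat, Sun, Mon, Tue — 2 of them qualify.
Total: 120 + 2 = 122.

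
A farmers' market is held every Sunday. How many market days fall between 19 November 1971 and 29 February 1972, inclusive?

19 November 1971 is a Friday.
From 19 November 1971 to 29 February 1972 is 103 days inclusive.
103 = 7 × 14 + 5, so there are 14 full weeks plus 5 extra days.
Each full week contributes one Sunday: 14 so far.
The 5 extra days are Friday, Saturday, Sunday, Monday, Tuesday — 1 of them qualifies.
Total: 14 + 1 = 15.

15 Sundays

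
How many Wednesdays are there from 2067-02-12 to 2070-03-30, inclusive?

2067-02-12 is a Saturday.
The range spans 1143 days (inclusive of both endpoints).
1143 = 7 × 163 + 2, so there are 163 full weeks plus 2 extra days.
Each full week contributes one Wednesday: 163 so far.
The 2 extra days are Sat, Sun — none qualify.
Total: 163 + 0 = 163.

163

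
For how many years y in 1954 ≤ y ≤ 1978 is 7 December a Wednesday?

4

Day of week of December 7 in each year:
1954: Tue, 1955: Wed ✓, 1956: Fri, 1957: Sat, 1958: Sun, 1959: Mon, 1960: Wed ✓, 1961: Thu, 1962: Fri, 1963: Sat, 1964: Mon, 1965: Tue, 1966: Wed ✓, 1967: Thu, 1968: Sat, 1969: Sun, 1970: Mon, 1971: Tue, 1972: Thu, 1973: Fri, 1974: Sat, 1975: Sun, 1976: Tue, 1977: Wed ✓, 1978: Thu
Wednesdays: 1955, 1960, 1966, 1977.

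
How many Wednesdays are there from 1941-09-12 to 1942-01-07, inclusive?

1941-09-12 is a Friday.
That's 118 days from start to end, counting both.
118 = 7 × 16 + 6, so there are 16 full weeks plus 6 extra days.
Each full week contributes one Wednesday: 16 so far.
The 6 extra days are Fri, Sat, Sun, Mon, Tue, Wed — 1 of them qualifies.
Total: 16 + 1 = 17.

17 Wednesdays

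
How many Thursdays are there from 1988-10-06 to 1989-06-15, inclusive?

1988-10-06 is a Thursday.
That's 253 days from start to end, counting both.
253 = 7 × 36 + 1, so there are 36 full weeks plus 1 extra day.
Each full week contributes one Thursday: 36 so far.
The 1 extra day is Thu — 1 of them qualifies.
Total: 36 + 1 = 37.

37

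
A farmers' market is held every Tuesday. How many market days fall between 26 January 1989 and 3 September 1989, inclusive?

31 Tuesdays

26 January 1989 is a Thursday.
From 26 January 1989 to 3 September 1989 is 221 days inclusive.
221 = 7 × 31 + 4, so there are 31 full weeks plus 4 extra days.
Each full week contributes one Tuesday: 31 so far.
The 4 extra days are Thursday, Friday, Saturday, Sunday — none qualify.
Total: 31 + 0 = 31.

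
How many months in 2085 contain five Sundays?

4

A month has five Sundays exactly when Sunday falls within its first (length − 28) days.
Jan: 31 days, starts Mon → 5 of Mon, Tue, Wed
Feb: 28 days, starts Thu → 5 of (none)
Mar: 31 days, starts Thu → 5 of Thu, Fri, Sat
Apr: 30 days, starts Sun → 5 of Sun, Mon ✓
May: 31 days, starts Tue → 5 of Tue, Wed, Thu
Jun: 30 days, starts Fri → 5 of Fri, Sat
Jul: 31 days, starts Sun → 5 of Sun, Mon, Tue ✓
Aug: 31 days, starts Wed → 5 of Wed, Thu, Fri
Sep: 30 days, starts Sat → 5 of Sat, Sun ✓
Oct: 31 days, starts Mon → 5 of Mon, Tue, Wed
Nov: 30 days, starts Thu → 5 of Thu, Fri
Dec: 31 days, starts Sat → 5 of Sat, Sun, Mon ✓
Months with five Sundays: Apr, Jul, Sep, Dec.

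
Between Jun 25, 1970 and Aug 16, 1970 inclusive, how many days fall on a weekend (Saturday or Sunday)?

16

Jun 25, 1970 is a Thursday.
From Jun 25, 1970 to Aug 16, 1970 is 53 days inclusive.
53 = 7 × 7 + 4, so there are 7 full weeks plus 4 extra days.
Each full week contributes 2 weekend days (Sat, Sun): 7 × 2 = 14.
The 4 extra days are Thu, Fri, Sat, Sun — 2 of them qualify.
Total: 14 + 2 = 16.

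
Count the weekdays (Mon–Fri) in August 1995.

1 August 1995 is a Tuesday.
From 1 August 1995 to 31 August 1995 is 31 days inclusive.
31 = 7 × 4 + 3, so there are 4 full weeks plus 3 extra days.
Each full week contributes 5 weekdays (Mon–Fri): 4 × 5 = 20.
The 3 extra days are Tue, Wed, Thu — 3 of them qualify.
Total: 20 + 3 = 23.

23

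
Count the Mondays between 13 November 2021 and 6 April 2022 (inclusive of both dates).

13 November 2021 is a Saturday.
From 13 November 2021 to 6 April 2022 is 145 days inclusive.
145 = 7 × 20 + 5, so there are 20 full weeks plus 5 extra days.
Each full week contributes one Monday: 20 so far.
The 5 extra days are Sat, Sun, Mon, Tue, Wed — 1 of them qualifies.
Total: 20 + 1 = 21.

21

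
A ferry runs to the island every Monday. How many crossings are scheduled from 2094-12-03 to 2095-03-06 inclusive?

13

2094-12-03 is a Friday.
That's 94 days from start to end, counting both.
94 = 7 × 13 + 3, so there are 13 full weeks plus 3 extra days.
Each full week contributes one Monday: 13 so far.
The 3 extra days are Fri, Sat, Sun — none qualify.
Total: 13 + 0 = 13.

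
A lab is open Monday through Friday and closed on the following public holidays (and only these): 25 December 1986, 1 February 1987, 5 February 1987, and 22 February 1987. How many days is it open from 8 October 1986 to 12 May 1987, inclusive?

8 October 1986 is a Wednesday.
The range spans 217 days (inclusive of both endpoints).
217 = 7 × 31, so the span is exactly 31 full weeks.
Each full week contributes 5 weekdays (Mon–Fri): 31 × 5 = 155.
Holidays: 25 December 1986 (Thu); 1 February 1987 (Sun); 5 February 1987 (Thu); 22 February 1987 (Sun).
2 of the 4 holidays fall on weekdays; the rest are weekends and were already excluded.
Business days: 155 − 2 = 153.

153 working days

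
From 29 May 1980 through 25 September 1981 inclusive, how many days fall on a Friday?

70 Fridays

29 May 1980 is a Thursday.
That's 485 days from start to end, counting both.
485 = 7 × 69 + 2, so there are 69 full weeks plus 2 extra days.
Each full week contributes one Friday: 69 so far.
The 2 extra days are Thursday, Friday — 1 of them qualifies.
Total: 69 + 1 = 70.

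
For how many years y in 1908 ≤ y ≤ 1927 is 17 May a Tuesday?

3

Day of week of May 17 in each year:
1908: Sun, 1909: Mon, 1910: Tue ✓, 1911: Wed, 1912: Fri, 1913: Sat, 1914: Sun, 1915: Mon, 1916: Wed, 1917: Thu, 1918: Fri, 1919: Sat, 1920: Mon, 1921: Tue ✓, 1922: Wed, 1923: Thu, 1924: Sat, 1925: Sun, 1926: Mon, 1927: Tue ✓
Tuesdays: 1910, 1921, 1927.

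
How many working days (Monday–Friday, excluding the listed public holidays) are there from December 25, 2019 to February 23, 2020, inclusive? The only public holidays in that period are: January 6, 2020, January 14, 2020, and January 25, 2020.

41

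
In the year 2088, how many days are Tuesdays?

52

January 1, 2088 is a Thursday.
That's 366 days from start to end, counting both.
366 = 7 × 52 + 2, so there are 52 full weeks plus 2 extra days.
Each full week contributes one Tuesday: 52 so far.
The 2 extra days are Thursday, Friday — none qualify.
Total: 52 + 0 = 52.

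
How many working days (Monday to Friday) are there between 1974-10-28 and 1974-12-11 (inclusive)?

1974-10-28 is a Monday.
The range spans 45 days (inclusive of both endpoints).
45 = 7 × 6 + 3, so there are 6 full weeks plus 3 extra days.
Each full week contributes 5 weekdays (Mon–Fri): 6 × 5 = 30.
The 3 extra days are Monday, Tuesday, Wednesday — 3 of them qualify.
Total: 30 + 3 = 33.

33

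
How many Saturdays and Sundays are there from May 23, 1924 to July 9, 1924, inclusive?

14

May 23, 1924 is a Friday.
That's 48 days from start to end, counting both.
48 = 7 × 6 + 6, so there are 6 full weeks plus 6 extra days.
Each full week contributes 2 weekend days (Sat, Sun): 6 × 2 = 12.
The 6 extra days are Fri, Sat, Sun, Mon, Tue, Wed — 2 of them qualify.
Total: 12 + 2 = 14.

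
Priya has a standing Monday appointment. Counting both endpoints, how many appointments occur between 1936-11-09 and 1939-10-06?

152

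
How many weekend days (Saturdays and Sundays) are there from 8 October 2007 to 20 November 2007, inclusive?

8 October 2007 is a Monday.
From 8 October 2007 to 20 November 2007 is 44 days inclusive.
44 = 7 × 6 + 2, so there are 6 full weeks plus 2 extra days.
Each full week contributes 2 weekend days (Sat, Sun): 6 × 2 = 12.
The 2 extra days are Mon, Tue — none qualify.
Total: 12 + 0 = 12.

12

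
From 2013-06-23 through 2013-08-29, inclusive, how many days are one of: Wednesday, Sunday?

20

2013-06-23 is a Sunday.
That's 68 days from start to end, counting both.
68 = 7 × 9 + 5, so there are 9 full weeks plus 5 extra days.
Each full week contributes 2 days from the set (Wed, Sun): 9 × 2 = 18.
The 5 extra days are Sun, Mon, Tue, Wed, Thu — 2 of them qualify.
Total: 18 + 2 = 20.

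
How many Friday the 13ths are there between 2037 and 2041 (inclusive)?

10

Friday-the-13ths by year:
2037: Feb, Mar, Nov
2038: Aug
2039: May
2040: Jan, Apr, Jul
2041: Sep, Dec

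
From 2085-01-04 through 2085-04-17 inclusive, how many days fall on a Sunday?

2085-01-04 is a Thursday.
The range spans 104 days (inclusive of both endpoints).
104 = 7 × 14 + 6, so there are 14 full weeks plus 6 extra days.
Each full week contributes one Sunday: 14 so far.
The 6 extra days are Thursday, Friday, Saturday, Sunday, Monday, Tuesday — 1 of them qualifies.
Total: 14 + 1 = 15.

15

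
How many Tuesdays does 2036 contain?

2036-01-01 is a Tuesday.
From 2036-01-01 to 2036-12-31 is 366 days inclusive.
366 = 7 × 52 + 2, so there are 52 full weeks plus 2 extra days.
Each full week contributes one Tuesday: 52 so far.
The 2 extra days are Tuesday, Wednesday — 1 of them qualifies.
Total: 52 + 1 = 53.

53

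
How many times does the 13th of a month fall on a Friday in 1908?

2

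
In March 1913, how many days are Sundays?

1913-03-01 is a Saturday.
The range spans 31 days (inclusive of both endpoints).
31 = 7 × 4 + 3, so there are 4 full weeks plus 3 extra days.
Each full week contributes one Sunday: 4 so far.
The 3 extra days are Saturday, Sunday, Monday — 1 of them qualifies.
Total: 4 + 1 = 5.

5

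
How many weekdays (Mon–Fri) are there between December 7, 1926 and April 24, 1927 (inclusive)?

99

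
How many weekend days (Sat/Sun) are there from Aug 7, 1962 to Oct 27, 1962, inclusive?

Aug 7, 1962 is a Tuesday.
From Aug 7, 1962 to Oct 27, 1962 is 82 days inclusive.
82 = 7 × 11 + 5, so there are 11 full weeks plus 5 extra days.
Each full week contributes 2 weekend days (Sat, Sun): 11 × 2 = 22.
The 5 extra days are Tuesday, Wednesday, Thursday, Friday, Saturday — 1 of them qualifies.
Total: 22 + 1 = 23.

23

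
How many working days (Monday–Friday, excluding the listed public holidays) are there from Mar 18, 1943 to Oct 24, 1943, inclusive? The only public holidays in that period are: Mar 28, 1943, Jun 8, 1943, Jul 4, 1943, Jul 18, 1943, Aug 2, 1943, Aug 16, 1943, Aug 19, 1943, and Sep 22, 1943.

Mar 18, 1943 is a Thursday.
From Mar 18, 1943 to Oct 24, 1943 is 221 days inclusive.
221 = 7 × 31 + 4, so there are 31 full weeks plus 4 extra days.
Each full week contributes 5 weekdays (Mon–Fri): 31 × 5 = 155.
The 4 extra days are Thursday, Friday, Saturday, Sunday — 2 of them qualify.
Total: 155 + 2 = 157.
Holidays: Mar 28, 1943 (Sun); Jun 8, 1943 (Tue); Jul 4, 1943 (Sun); Jul 18, 1943 (Sun); Aug 2, 1943 (Mon); Aug 16, 1943 (Mon); Aug 19, 1943 (Thu); Sep 22, 1943 (Wed).
5 of the 8 holidays fall on weekdays; the rest are weekends and were already excluded.
Business days: 157 − 5 = 152.

152 working days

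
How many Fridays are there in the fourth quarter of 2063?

13

2063-10-01 is a Monday.
From 2063-10-01 to 2063-12-31 is 92 days inclusive.
92 = 7 × 13 + 1, so there are 13 full weeks plus 1 extra day.
Each full week contributes one Friday: 13 so far.
The 1 extra day is Mon — none qualify.
Total: 13 + 0 = 13.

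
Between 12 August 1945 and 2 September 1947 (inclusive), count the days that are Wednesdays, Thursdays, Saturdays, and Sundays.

429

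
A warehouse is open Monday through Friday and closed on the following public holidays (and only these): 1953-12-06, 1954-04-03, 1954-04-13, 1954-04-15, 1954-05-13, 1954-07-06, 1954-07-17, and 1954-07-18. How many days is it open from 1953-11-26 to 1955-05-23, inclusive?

1953-11-26 is a Thursday.
That's 544 days from start to end, counting both.
544 = 7 × 77 + 5, so there are 77 full weeks plus 5 extra days.
Each full week contributes 5 weekdays (Mon–Fri): 77 × 5 = 385.
The 5 extra days are Thursday, Friday, Saturday, Sunday, Monday — 3 of them qualify.
Total: 385 + 3 = 388.
Holidays: 1953-12-06 (Sun); 1954-04-03 (Sat); 1954-04-13 (Tue); 1954-04-15 (Thu); 1954-05-13 (Thu); 1954-07-06 (Tue); 1954-07-17 (Sat); 1954-07-18 (Sun).
4 of the 8 holidays fall on weekdays; the rest are weekends and were already excluded.
Business days: 388 − 4 = 384.

384 working days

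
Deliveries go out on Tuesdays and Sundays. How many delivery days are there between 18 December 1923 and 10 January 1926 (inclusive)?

18 December 1923 is a Tuesday.
The range spans 755 days (inclusive of both endpoints).
755 = 7 × 107 + 6, so there are 107 full weeks plus 6 extra days.
Each full week contributes 2 days from the set (Tue, Sun): 107 × 2 = 214.
The 6 extra days are Tue, Wed, Thu, Fri, Sat, Sun — 2 of them qualify.
Total: 214 + 2 = 216.

216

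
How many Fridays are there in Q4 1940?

1940-10-01 is a Tuesday.
From 1940-10-01 to 1940-12-31 is 92 days inclusive.
92 = 7 × 13 + 1, so there are 13 full weeks plus 1 extra day.
Each full week contributes one Friday: 13 so far.
The 1 extra day is Tuesday — none qualify.
Total: 13 + 0 = 13.

13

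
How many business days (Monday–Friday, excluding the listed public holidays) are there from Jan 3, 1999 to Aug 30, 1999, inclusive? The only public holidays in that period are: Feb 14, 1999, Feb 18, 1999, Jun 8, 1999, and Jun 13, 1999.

169

Jan 3, 1999 is a Sunday.
That's 240 days from start to end, counting both.
240 = 7 × 34 + 2, so there are 34 full weeks plus 2 extra days.
Each full week contributes 5 weekdays (Mon–Fri): 34 × 5 = 170.
The 2 extra days are Sunday, Monday — 1 of them qualifies.
Total: 170 + 1 = 171.
Holidays: Feb 14, 1999 (Sun); Feb 18, 1999 (Thu); Jun 8, 1999 (Tue); Jun 13, 1999 (Sun).
2 of the 4 holidays fall on weekdays; the rest are weekends and were already excluded.
Business days: 171 − 2 = 169.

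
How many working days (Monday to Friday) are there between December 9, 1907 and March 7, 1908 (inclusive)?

December 9, 1907 is a Monday.
The range spans 90 days (inclusive of both endpoints).
90 = 7 × 12 + 6, so there are 12 full weeks plus 6 extra days.
Each full week contributes 5 weekdays (Mon–Fri): 12 × 5 = 60.
The 6 extra days are Mon, Tue, Wed, Thu, Fri, Sat — 5 of them qualify.
Total: 60 + 5 = 65.

65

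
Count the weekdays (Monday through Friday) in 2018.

261

January 1, 2018 is a Monday.
From January 1, 2018 to December 31, 2018 is 365 days inclusive.
365 = 7 × 52 + 1, so there are 52 full weeks plus 1 extra day.
Each full week contributes 5 weekdays (Mon–Fri): 52 × 5 = 260.
The 1 extra day is Monday — 1 of them qualifies.
Total: 260 + 1 = 261.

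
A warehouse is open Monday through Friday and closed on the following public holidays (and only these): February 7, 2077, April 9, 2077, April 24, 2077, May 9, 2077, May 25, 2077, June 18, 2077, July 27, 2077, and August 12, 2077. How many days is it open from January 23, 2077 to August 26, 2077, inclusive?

149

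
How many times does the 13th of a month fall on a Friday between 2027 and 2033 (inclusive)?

Friday-the-13ths by year:
2027: Aug
2028: Oct
2029: Apr, Jul
2030: Sep, Dec
2031: Jun
2032: Feb, Aug
2033: May

10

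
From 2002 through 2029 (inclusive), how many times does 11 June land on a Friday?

Day of week of June 11 in each year:
2002: Tue, 2003: Wed, 2004: Fri ✓, 2005: Sat, 2006: Sun, 2007: Mon, 2008: Wed, 2009: Thu, 2010: Fri ✓, 2011: Sat, 2012: Mon, 2013: Tue, 2014: Wed, 2015: Thu, 2016: Sat, 2017: Sun, 2018: Mon, 2019: Tue, 2020: Thu, 2021: Fri ✓, 2022: Sat, 2023: Sun, 2024: Tue, 2025: Wed, 2026: Thu, 2027: Fri ✓, 2028: Sun, 2029: Mon
Fridays: 2004, 2010, 2021, 2027.

4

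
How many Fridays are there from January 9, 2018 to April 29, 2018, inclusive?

16 Fridays

January 9, 2018 is a Tuesday.
That's 111 days from start to end, counting both.
111 = 7 × 15 + 6, so there are 15 full weeks plus 6 extra days.
Each full week contributes one Friday: 15 so far.
The 6 extra days are Tuesday, Wednesday, Thursday, Friday, Saturday, Sunday — 1 of them qualifies.
Total: 15 + 1 = 16.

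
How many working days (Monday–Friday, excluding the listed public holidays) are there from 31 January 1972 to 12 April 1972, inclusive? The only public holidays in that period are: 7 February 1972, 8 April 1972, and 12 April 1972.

31 January 1972 is a Monday.
From 31 January 1972 to 12 April 1972 is 73 days inclusive.
73 = 7 × 10 + 3, so there are 10 full weeks plus 3 extra days.
Each full week contributes 5 weekdays (Mon–Fri): 10 × 5 = 50.
The 3 extra days are Mon, Tue, Wed — 3 of them qualify.
Total: 50 + 3 = 53.
Holidays: 7 February 1972 (Mon); 8 April 1972 (Sat); 12 April 1972 (Wed).
2 of the 3 holidays fall on weekdays; the rest are weekends and were already excluded.
Business days: 53 − 2 = 51.

51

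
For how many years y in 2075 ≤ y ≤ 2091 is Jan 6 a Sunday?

2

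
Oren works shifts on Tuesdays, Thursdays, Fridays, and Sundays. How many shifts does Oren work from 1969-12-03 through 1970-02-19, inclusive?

1969-12-03 is a Wednesday.
The range spans 79 days (inclusive of both endpoints).
79 = 7 × 11 + 2, so there are 11 full weeks plus 2 extra days.
Each full week contributes 4 days from the set (Tue, Thu, Fri, Sun): 11 × 4 = 44.
The 2 extra days are Wednesday, Thursday — 1 of them qualifies.
Total: 44 + 1 = 45.

45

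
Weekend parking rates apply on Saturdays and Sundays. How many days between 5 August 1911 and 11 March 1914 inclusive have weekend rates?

5 August 1911 is a Saturday.
The range spans 950 days (inclusive of both endpoints).
950 = 7 × 135 + 5, so there are 135 full weeks plus 5 extra days.
Each full week contributes 2 weekend days (Sat, Sun): 135 × 2 = 270.
The 5 extra days are Sat, Sun, Mon, Tue, Wed — 2 of them qualify.
Total: 270 + 2 = 272.

272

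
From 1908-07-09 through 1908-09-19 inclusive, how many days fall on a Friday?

1908-07-09 is a Thursday.
From 1908-07-09 to 1908-09-19 is 73 days inclusive.
73 = 7 × 10 + 3, so there are 10 full weeks plus 3 extra days.
Each full week contributes one Friday: 10 so far.
The 3 extra days are Thu, Fri, Sat — 1 of them qualifies.
Total: 10 + 1 = 11.

11 Fridays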